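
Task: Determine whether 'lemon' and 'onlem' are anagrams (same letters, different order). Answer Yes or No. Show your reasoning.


Sorted letters of 'lemon': 'elmno'
Sorted letters of 'onlem': 'elmno'
They match.

Yes


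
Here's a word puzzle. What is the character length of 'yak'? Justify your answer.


Spell out 'yak' and number each letter: y(1), a(2), k(3). Total: 3 letters.

3


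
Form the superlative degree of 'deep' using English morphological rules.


Apply superlative formation (add -est): 'deep' -> 'deepest'.

deepest


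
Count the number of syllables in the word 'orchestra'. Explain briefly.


Break 'orchestra' into syllables: or-ches-tra -> or | ches | tra = 3 syllables

3 syllables


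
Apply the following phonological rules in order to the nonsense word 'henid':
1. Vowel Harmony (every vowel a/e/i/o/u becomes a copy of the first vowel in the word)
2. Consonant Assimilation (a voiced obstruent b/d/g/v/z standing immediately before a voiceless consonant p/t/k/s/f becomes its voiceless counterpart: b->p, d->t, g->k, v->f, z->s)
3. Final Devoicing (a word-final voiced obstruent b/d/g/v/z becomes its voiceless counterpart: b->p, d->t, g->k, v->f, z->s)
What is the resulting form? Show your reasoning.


Starting form: 'henid'
Rule 1: Vowel Harmony: all vowels become 'e' (matching first vowel). 'henid' -> 'hened'
Rule 2: Consonant Assimilation: no voiced obstruent (b/d/g/v/z) stands immediately before a voiceless consonant (p/t/k/s/f). No change.
Rule 3: Final Devoicing: word-final voiced obstruent 'd' becomes voiceless 't'. 'hened' -> 'henet'
Final form: 'henet'

henet


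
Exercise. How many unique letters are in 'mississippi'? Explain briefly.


Unique letters in 'mississippi': {i, m, p, s} = 4 distinct letters.

4


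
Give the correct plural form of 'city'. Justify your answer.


Apply rule: Change -y to -ies (consonant + y). 'city' becomes 'cities'.

cities


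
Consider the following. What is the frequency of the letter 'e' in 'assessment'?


Letter 'e' in 'assessment': found at position(s) 4, 8 = 2 occurrence(s).

2


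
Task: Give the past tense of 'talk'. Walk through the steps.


Apply rule: Add -ed. 'talk' becomes 'talked'.

talked


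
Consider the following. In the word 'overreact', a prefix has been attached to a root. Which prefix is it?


The word 'overreact' = 'over' (prefix) + 'react' (root). The prefix is 'over'.

over


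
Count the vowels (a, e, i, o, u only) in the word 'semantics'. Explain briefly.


Vowels in 'semantics': e, a, i = 3 vowels.

3


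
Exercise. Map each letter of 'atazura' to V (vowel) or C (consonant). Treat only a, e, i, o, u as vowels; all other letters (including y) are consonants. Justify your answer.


Letter mapping: a = V, t = C, a = V, z = C, u = V, r = C, a = V.

VCVCVCV


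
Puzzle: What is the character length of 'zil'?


Spell out 'zil' and number each letter: z(1), i(2), l(3). Total: 3 letters.

3


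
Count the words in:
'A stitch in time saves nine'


Split into words: A | stitch | in | time | saves | nine = 6 words.

6


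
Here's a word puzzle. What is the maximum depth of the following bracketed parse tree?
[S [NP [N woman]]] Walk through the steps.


Count bracket nesting levels:
'[' at pos 0: depth = 1
'[' at pos 3: depth = 2
'[' at pos 7: depth = 3
Maximum depth reached: 3

3


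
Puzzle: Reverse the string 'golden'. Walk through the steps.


Reverse 'golden' character by character: 'nedlog'.

nedlog


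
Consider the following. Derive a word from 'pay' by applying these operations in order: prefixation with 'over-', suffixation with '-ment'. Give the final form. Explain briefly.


Step 1: Add prefix 'over-' to 'pay' = 'overpay'
Step 2: Add suffix '-ment' to 'overpay' = 'overpayment'

overpayment


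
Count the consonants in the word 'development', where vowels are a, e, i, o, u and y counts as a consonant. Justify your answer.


Consonants in 'development': d, v, l, p, m, n, t = 7 consonants.

7


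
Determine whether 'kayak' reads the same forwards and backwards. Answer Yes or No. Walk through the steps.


Forward: 'kayak'
Reversed: 'kayak'
They are identical.

Yes


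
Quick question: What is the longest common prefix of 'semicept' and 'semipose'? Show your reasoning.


Compare from the start: 4 characters match: 'semi'. Mismatch at position 5: 'c' vs 'p'.

semi


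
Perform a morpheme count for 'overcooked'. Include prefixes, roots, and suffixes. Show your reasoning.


Decomposition: over- (prefix) + cook (root) + -ed (suffix) = 3 morpheme(s)

3 morphemes


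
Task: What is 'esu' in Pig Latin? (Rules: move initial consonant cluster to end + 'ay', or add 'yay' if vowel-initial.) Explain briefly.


'esu' starts with a vowel, so add 'yay': 'esuyay'.

esuyay


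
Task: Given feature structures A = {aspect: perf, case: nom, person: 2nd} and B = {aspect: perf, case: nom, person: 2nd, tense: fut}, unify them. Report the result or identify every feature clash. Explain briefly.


Compare features:
aspect: A=perf vs B=perf -> unified: perf
case: A=nom vs B=nom -> unified: nom
person: A=2nd vs B=2nd -> unified: 2nd
tense: A=_ vs B=fut -> unified: fut
No clashes found.

Unified: {aspect: perf, case: nom, person: 2nd, tense: fut}


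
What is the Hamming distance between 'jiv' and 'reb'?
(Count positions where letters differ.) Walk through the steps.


Alignment:
Position 1: 'j' vs 'r' = DIFFER
Position 2: 'i' vs 'e' = DIFFER
Position 3: 'v' vs 'b' = DIFFER
Total differences: 3

3


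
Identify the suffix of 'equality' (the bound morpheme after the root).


The word 'equality' = 'equal' (root) + '-ity' (suffix). The suffix is '-ity'.

ity


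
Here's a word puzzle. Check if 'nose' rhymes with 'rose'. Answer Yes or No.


Rime (stressed vowel + following sounds) of 'nose': -ose = /oʊz/
Rime of 'rose': -ose = /oʊz/
/oʊz/ and /oʊz/ are the same ending sound, so the words rhyme.

Yes


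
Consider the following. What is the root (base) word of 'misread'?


Remove prefix 'mis' from 'misread' to get root 'read'.

read


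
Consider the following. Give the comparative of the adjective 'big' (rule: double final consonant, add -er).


Apply comparative formation (double final consonant, add -er): 'big' -> 'bigger'.

bigger


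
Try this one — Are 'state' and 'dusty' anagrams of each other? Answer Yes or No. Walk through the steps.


Sorted letters of 'state': 'aestt'
Sorted letters of 'dusty': 'dstuy'
They do not match.

No


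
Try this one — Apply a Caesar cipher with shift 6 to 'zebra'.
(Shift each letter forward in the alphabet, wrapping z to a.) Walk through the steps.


Shift each letter by 6: z -> f, e -> k, b -> h, r -> x, a -> g. Result: 'fkhxg'.

fkhxg


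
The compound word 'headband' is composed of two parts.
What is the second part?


Split 'headband' into 'head' + 'band'. The second part is 'band'.

band


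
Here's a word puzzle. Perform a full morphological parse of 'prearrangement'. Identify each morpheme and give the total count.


Step 1: Identify prefix: 'pre' (meaning: before)
Step 2: Identify root: 'arrange'
Step 3: Identify suffix(es): 'ment'
Decomposition: pre- (prefix: before) + arrange (root) + -ment (suffix: action/result)
Total morphemes: 3

3 morphemes (pre- (prefix: before) + arrange (root) + -ment (suffix: action/result))


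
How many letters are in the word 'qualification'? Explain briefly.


Spell out 'qualification' and number each letter: q(1), u(2), a(3), l(4), i(5), f(6), i(7), c(8), a(9), t(10), i(11), o(12), n(13). Total: 13 letters.

13


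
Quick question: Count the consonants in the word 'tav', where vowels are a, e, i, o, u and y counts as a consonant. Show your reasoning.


Consonants in 'tav': t, v = 2 consonants.

2


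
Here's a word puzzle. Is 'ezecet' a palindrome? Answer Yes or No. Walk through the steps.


Forward: 'ezecet'
Reversed: 'teceze'
They differ.

No


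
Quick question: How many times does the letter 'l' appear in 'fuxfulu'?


Letter 'l' in 'fuxfulu': found at position(s) 6 = 1 occurrence(s).

1


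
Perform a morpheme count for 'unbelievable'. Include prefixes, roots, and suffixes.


Decomposition: un- (prefix) + believe (root) + -able (suffix) = 3 morpheme(s)

3 morphemes


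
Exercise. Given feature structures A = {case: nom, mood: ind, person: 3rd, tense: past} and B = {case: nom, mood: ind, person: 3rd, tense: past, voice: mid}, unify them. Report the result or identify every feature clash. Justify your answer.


Compare features:
case: A=nom vs B=nom -> unified: nom
mood: A=ind vs B=ind -> unified: ind
person: A=3rd vs B=3rd -> unified: 3rd
tense: A=past vs B=past -> unified: past
voice: A=_ vs B=mid -> unified: mid
No clashes found.

Unified: {case: nom, mood: ind, person: 3rd, tense: past, voice: mid}


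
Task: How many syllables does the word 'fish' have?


Break 'fish' into syllables: fish -> fish = 1 syllable

1 syllable


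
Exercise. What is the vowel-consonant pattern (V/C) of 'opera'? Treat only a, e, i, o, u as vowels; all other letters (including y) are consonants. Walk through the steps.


Letter mapping: o = V, p = C, e = V, r = C, a = V.

VCVCV


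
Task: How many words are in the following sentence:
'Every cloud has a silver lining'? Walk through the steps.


Split into words: Every | cloud | has | a | silver | lining = 6 words.

6


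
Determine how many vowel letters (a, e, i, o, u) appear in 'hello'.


Vowels in 'hello': e, o = 2 vowels.

2


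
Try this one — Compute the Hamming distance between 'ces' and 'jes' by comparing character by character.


Alignment:
Position 1: 'c' vs 'j' = DIFFER
Position 2: 'e' vs 'e' = match
Position 3: 's' vs 's' = match
Total differences: 1

1


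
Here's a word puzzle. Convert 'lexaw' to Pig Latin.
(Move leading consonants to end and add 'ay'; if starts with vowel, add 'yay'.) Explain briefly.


'lexaw': move consonant cluster 'l' to end and add 'ay': 'exawlay'.

exawlay


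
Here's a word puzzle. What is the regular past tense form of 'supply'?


Apply rule: Change -y to -ied. 'supply' becomes 'supplied'.

supplied


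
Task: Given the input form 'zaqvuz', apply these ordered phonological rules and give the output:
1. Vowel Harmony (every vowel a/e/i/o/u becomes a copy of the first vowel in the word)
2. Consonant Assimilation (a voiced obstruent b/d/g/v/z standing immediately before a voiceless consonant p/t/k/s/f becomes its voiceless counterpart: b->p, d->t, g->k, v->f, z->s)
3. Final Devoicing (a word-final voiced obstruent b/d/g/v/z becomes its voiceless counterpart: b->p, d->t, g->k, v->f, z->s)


Starting form: 'zaqvuz'
Rule 1: Vowel Harmony: all vowels become 'a' (matching first vowel). 'zaqvuz' -> 'zaqvaz'
Rule 2: Consonant Assimilation: no voiced obstruent (b/d/g/v/z) stands immediately before a voiceless consonant (p/t/k/s/f). No change.
Rule 3: Final Devoicing: word-final voiced obstruent 'z' becomes voiceless 's'. 'zaqvaz' -> 'zaqvas'
Final form: 'zaqvas'

zaqvas


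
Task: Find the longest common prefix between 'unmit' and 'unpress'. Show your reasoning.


Compare from the start: 2 characters match: 'un'. Mismatch at position 3: 'm' vs 'p'.

un


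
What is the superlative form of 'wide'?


Apply superlative formation (ends in e: add -st): 'wide' -> 'widest'.

widest


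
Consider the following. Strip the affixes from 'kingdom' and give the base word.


Remove suffix '-dom' from 'kingdom' to get root 'king'.

king


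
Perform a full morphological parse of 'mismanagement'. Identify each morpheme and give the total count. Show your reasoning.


Step 1: Identify prefix: 'mis' (meaning: wrongly)
Step 2: Identify root: 'manage'
Step 3: Identify suffix(es): 'ment'
Decomposition: mis- (prefix: wrongly) + manage (root) + -ment (suffix: action/result)
Total morphemes: 3

3 morphemes (mis- (prefix: wrongly) + manage (root) + -ment (suffix: action/result))


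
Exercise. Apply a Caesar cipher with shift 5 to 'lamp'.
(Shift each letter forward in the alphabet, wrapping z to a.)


Shift each letter by 5: l -> q, a -> f, m -> r, p -> u. Result: 'qfru'.

qfru


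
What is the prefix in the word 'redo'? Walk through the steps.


The word 'redo' = 're' (prefix) + 'do' (root). The prefix is 're'.

re


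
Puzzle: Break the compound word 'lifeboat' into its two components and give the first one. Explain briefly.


Split 'lifeboat' into 'life' + 'boat'. The first part is 'life'.

life


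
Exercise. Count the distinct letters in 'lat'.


Unique letters in 'lat': {a, l, t} = 3 distinct letters.

3


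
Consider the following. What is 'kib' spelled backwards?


Reverse 'kib' character by character: 'bik'.

bik


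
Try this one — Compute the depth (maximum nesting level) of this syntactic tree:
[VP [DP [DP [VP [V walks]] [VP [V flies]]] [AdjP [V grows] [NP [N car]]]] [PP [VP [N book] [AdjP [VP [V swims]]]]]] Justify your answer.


Count bracket nesting levels:
'[' at pos 0: depth = 1
'[' at pos 4: depth = 2
'[' at pos 8: depth = 3
'[' at pos 12: depth = 4
'[' at pos 16: depth = 5
'[' at pos 27: depth = 4
'[' at pos 31: depth = 5
'[' at pos 43: depth = 3
'[' at pos 49: depth = 4
'[' at pos 59: depth = 4
'[' at pos 63: depth = 5
'[' at pos 74: depth = 2
'[' at pos 78: depth = 3
'[' at pos 82: depth = 4
'[' at pos 91: depth = 4
'[' at pos 97: depth = 5
'[' at pos 101: depth = 6
Maximum depth reached: 6

6


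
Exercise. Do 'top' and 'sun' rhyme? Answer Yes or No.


Rime (stressed vowel + following sounds) of 'top': -op = /ɒp/
Rime of 'sun': -un = /ʌn/
/ɒp/ and /ʌn/ are different ending sounds, so the words do not rhyme.

No


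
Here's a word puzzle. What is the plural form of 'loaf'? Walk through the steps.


Apply rule: Change -f to -ves. 'loaf' becomes 'loaves'.

loaves


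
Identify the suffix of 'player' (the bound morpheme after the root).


The word 'player' = 'play' (root) + '-er' (suffix). The suffix is '-er'.

er


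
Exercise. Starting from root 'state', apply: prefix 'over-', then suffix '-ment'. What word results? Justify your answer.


Step 1: Add prefix 'over-' to 'state' = 'overstate'
Step 2: Add suffix '-ment' to 'overstate' = 'overstatement'

overstatement


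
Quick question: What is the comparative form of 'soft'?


Apply comparative formation (add -er): 'soft' -> 'softer'.

softer


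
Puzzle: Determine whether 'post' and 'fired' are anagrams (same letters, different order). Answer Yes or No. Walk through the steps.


Sorted letters of 'post': 'opst'
Sorted letters of 'fired': 'defir'
They do not match.

No


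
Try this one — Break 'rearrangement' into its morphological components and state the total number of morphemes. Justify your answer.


Step 1: Identify prefix: 're' (meaning: again)
Step 2: Identify root: 'arrange'
Step 3: Identify suffix(es): 'ment'
Decomposition: re- (prefix: again) + arrange (root) + -ment (suffix: action/result)
Total morphemes: 3

3 morphemes (re- (prefix: again) + arrange (root) + -ment (suffix: action/result))


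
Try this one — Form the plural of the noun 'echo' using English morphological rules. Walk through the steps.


Apply rule: Add -es (consonant + o). 'echo' becomes 'echoes'.

echoes


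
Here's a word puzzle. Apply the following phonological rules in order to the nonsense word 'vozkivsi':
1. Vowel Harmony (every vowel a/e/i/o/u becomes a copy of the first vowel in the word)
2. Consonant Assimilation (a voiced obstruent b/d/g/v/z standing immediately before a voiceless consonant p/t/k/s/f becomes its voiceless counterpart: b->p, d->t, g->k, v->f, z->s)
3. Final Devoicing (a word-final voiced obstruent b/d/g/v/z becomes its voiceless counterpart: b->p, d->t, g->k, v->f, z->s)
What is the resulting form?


Starting form: 'vozkivsi'
Rule 1: Vowel Harmony: all vowels become 'o' (matching first vowel). 'vozkivsi' -> 'vozkovso'
Rule 2: Consonant Assimilation: voiced obstruent before voiceless consonant becomes voiceless ('zk' -> 'sk', 'vs' -> 'fs'). 'vozkovso' -> 'voskofso'
Rule 3: Final Devoicing: the word ends in the vowel 'o', not a consonant. No change.
Final form: 'voskofso'

voskofso


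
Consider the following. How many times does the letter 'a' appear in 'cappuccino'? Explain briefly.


Letter 'a' in 'cappuccino': found at position(s) 2 = 1 occurrence(s).

1


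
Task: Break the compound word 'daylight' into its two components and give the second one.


Split 'daylight' into 'day' + 'light'. The second part is 'light'.

light


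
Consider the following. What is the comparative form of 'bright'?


Apply comparative formation (add -er): 'bright' -> 'brighter'.

brighter


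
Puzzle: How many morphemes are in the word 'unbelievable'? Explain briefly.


Decomposition: un- (prefix) + believe (root) + -able (suffix) = 3 morpheme(s)

3 morphemes


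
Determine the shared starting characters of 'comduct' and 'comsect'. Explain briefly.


Compare from the start: 3 characters match: 'com'. Mismatch at position 4: 'd' vs 's'.

com


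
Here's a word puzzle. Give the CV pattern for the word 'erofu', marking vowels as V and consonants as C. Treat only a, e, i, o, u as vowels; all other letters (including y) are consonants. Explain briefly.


Letter mapping: e = V, r = C, o = V, f = C, u = V.

VCVCV


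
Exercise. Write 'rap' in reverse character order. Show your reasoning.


Reverse 'rap' character by character: 'par'.

par


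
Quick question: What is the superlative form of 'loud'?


Apply superlative formation (add -est): 'loud' -> 'loudest'.

loudest


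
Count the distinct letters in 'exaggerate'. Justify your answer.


Unique letters in 'exaggerate': {a, e, g, r, t, x} = 6 distinct letters.

6


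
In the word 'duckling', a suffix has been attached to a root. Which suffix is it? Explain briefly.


The word 'duckling' = 'duck' (root) + '-ling' (suffix). The suffix is '-ling'.

ling


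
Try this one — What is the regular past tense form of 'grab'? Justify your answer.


Apply rule: Double final consonant and add -ed. 'grab' becomes 'grabbed'.

grabbed


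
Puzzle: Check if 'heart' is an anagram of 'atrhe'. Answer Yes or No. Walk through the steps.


Sorted letters of 'heart': 'aehrt'
Sorted letters of 'atrhe': 'aehrt'
They match.

Yes


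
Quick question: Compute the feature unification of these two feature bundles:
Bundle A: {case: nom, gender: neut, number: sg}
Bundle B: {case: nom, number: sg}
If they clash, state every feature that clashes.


Compare features:
case: A=nom vs B=nom -> unified: nom
gender: A=neut vs B=_ -> unified: neut
number: A=sg vs B=sg -> unified: sg
No clashes found.

Unified: {case: nom, gender: neut, number: sg}


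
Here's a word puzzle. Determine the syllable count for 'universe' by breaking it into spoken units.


Break 'universe' into syllables: u-ni-verse -> u | ni | verse = 3 syllables

3 syllables


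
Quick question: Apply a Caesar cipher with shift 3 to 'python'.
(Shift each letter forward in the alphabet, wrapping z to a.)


Shift each letter by 3: p -> s, y -> b, t -> w, h -> k, o -> r, n -> q. Result: 'sbwkrq'.

sbwkrq


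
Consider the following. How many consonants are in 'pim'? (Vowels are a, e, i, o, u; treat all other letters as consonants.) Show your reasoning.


Consonants in 'pim': p, m = 2 consonants.

2


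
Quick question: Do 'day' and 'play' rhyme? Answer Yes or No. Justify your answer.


Rime (stressed vowel + following sounds) of 'day': -ay = /eɪ/
Rime of 'play': -ay = /eɪ/
/eɪ/ and /eɪ/ are the same ending sound, so the words rhyme.

Yes


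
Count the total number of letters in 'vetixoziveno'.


Spell out 'vetixoziveno' and number each letter: v(1), e(2), t(3), i(4), x(5), o(6), z(7), i(8), v(9), e(10), n(11), o(12). Total: 12 letters.

12


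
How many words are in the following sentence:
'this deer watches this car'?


Split into words: this | deer | watches | this | car = 5 words.

5


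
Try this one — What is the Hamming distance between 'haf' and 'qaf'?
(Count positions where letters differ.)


Alignment:
Position 1: 'h' vs 'q' = DIFFER
Position 2: 'a' vs 'a' = match
Position 3: 'f' vs 'f' = match
Total differences: 1

1


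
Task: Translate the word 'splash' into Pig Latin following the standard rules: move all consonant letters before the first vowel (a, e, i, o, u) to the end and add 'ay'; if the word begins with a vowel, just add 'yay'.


'splash': move consonant cluster 'spl' to end and add 'ay': 'ashsplay'.

ashsplay


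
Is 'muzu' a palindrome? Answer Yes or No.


Forward: 'muzu'
Reversed: 'uzum'
They differ.

No


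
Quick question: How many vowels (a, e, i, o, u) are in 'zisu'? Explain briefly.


Vowels in 'zisu': i, u = 2 vowels.

2


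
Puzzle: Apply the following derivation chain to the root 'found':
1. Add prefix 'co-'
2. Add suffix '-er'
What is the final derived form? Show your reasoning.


Step 1: Add prefix 'co-' to 'found' = 'cofound'
Step 2: Add suffix '-er' to 'cofound' = 'cofounder'

cofounder


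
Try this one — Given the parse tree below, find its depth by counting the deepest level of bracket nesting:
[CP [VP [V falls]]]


Count bracket nesting levels:
'[' at pos 0: depth = 1
'[' at pos 4: depth = 2
'[' at pos 8: depth = 3
Maximum depth reached: 3

3


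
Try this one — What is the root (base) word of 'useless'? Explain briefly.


Remove suffix '-less' from 'useless' to get root 'use'.

use


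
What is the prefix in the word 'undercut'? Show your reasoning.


The word 'undercut' = 'under' (prefix) + 'cut' (root). The prefix is 'under'.

under


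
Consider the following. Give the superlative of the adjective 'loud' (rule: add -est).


Apply superlative formation (add -est): 'loud' -> 'loudest'.

loudest


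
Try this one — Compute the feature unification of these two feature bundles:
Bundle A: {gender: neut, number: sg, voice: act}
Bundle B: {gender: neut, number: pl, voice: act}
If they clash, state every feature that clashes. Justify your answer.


Compare features:
gender: A=neut vs B=neut -> unified: neut
number: A=sg vs B=pl -> CLASH
voice: A=act vs B=act -> unified: act
Clash detected on feature 'number' (sg vs pl); unification fails.

CLASH on 'number' (sg vs pl)


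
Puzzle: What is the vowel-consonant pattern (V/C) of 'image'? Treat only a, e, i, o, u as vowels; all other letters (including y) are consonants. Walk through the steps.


Letter mapping: i = V, m = C, a = V, g = C, e = V.

VCVCV


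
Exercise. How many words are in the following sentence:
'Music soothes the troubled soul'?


Split into words: Music | soothes | the | troubled | soul = 5 words.

5


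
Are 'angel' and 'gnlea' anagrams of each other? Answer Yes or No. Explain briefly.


Sorted letters of 'angel': 'aegln'
Sorted letters of 'gnlea': 'aegln'
They match.

Yes


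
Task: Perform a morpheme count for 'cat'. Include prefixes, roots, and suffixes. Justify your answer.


Decomposition: cat (free morpheme) = 1 morpheme(s)

1 morphemes


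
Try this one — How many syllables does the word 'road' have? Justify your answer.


Break 'road' into syllables: road -> road = 1 syllable

1 syllable


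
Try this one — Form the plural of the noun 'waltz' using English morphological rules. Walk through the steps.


Apply rule: Add -es (sibilant/fricative ending). 'waltz' becomes 'waltzes'.

waltzes


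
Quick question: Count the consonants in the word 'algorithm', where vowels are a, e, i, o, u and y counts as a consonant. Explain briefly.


Consonants in 'algorithm': l, g, r, t, h, m = 6 consonants.

6


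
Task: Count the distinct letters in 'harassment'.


Unique letters in 'harassment': {a, e, h, m, n, r, s, t} = 8 distinct letters.

8


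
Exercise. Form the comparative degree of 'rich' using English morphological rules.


Apply comparative formation (add -er): 'rich' -> 'richer'.

richer


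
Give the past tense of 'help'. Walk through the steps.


Apply rule: Add -ed. 'help' becomes 'helped'.

helped


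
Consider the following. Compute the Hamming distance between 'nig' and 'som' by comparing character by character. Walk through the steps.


Alignment:
Position 1: 'n' vs 's' = DIFFER
Position 2: 'i' vs 'o' = DIFFER
Position 3: 'g' vs 'm' = DIFFER
Total differences: 3

3


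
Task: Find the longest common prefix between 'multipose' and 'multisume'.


Compare from the start: 5 characters match: 'multi'. Mismatch at position 6: 'p' vs 's'.

multi


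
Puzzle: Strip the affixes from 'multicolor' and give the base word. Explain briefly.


Remove prefix 'multi' from 'multicolor' to get root 'color'.

color


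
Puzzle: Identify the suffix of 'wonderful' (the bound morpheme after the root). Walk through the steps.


The word 'wonderful' = 'wonder' (root) + '-ful' (suffix). The suffix is '-ful'.

ful


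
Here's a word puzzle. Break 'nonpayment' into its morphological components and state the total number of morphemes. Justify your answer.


Step 1: Identify prefix: 'non' (meaning: not)
Step 2: Identify root: 'pay'
Step 3: Identify suffix(es): 'ment'
Decomposition: non- (prefix: not) + pay (root) + -ment (suffix: action/result)
Total morphemes: 3

3 morphemes (non- (prefix: not) + pay (root) + -ment (suffix: action/result))


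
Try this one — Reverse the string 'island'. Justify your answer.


Reverse 'island' character by character: 'dnalsi'.

dnalsi


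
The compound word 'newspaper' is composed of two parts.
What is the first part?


Split 'newspaper' into 'news' + 'paper'. The first part is 'news'.

news


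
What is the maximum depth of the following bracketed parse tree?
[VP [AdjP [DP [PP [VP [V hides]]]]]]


Count bracket nesting levels:
'[' at pos 0: depth = 1
'[' at pos 4: depth = 2
'[' at pos 10: depth = 3
'[' at pos 14: depth = 4
'[' at pos 18: depth = 5
'[' at pos 22: depth = 6
Maximum depth reached: 6

6


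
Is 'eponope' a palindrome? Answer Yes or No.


Forward: 'eponope'
Reversed: 'eponope'
They are identical.

Yes


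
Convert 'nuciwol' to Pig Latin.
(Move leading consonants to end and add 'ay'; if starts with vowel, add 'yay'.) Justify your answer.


'nuciwol': move consonant cluster 'n' to end and add 'ay': 'uciwolnay'.

uciwolnay


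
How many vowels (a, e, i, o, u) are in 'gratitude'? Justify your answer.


Vowels in 'gratitude': a, i, u, e = 4 vowels.

4


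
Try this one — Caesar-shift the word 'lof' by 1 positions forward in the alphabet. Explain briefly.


Shift each letter by 1: l -> m, o -> p, f -> g. Result: 'mpg'.

mpg


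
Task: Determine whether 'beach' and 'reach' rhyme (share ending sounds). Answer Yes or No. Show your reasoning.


Rime (stressed vowel + following sounds) of 'beach': -each = /iːtʃ/
Rime of 'reach': -each = /iːtʃ/
/iːtʃ/ and /iːtʃ/ are the same ending sound, so the words rhyme.

Yes


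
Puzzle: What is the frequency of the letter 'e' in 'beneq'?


Letter 'e' in 'beneq': found at position(s) 2, 4 = 2 occurrence(s).

2


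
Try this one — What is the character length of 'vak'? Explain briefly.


Spell out 'vak' and number each letter: v(1), a(2), k(3). Total: 3 letters.

3


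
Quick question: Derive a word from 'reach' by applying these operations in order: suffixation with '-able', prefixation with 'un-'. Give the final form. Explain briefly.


Step 1: Add suffix '-able' to 'reach' = 'reachable'
Step 2: Add prefix 'un-' to 'reachable' = 'unreachable'

unreachable


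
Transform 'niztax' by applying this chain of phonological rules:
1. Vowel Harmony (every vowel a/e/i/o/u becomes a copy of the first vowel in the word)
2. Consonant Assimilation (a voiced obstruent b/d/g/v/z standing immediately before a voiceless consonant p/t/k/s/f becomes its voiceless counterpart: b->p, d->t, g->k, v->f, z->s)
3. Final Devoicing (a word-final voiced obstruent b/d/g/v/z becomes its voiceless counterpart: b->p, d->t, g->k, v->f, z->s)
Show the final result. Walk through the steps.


Starting form: 'niztax'
Rule 1: Vowel Harmony: all vowels become 'i' (matching first vowel). 'niztax' -> 'niztix'
Rule 2: Consonant Assimilation: voiced obstruent before voiceless consonant becomes voiceless ('zt' -> 'st'). 'niztix' -> 'nistix'
Rule 3: Final Devoicing: final consonant 'x' is not one of the voiced obstruents b/d/g/v/z. No change.
Final form: 'nistix'

nistix


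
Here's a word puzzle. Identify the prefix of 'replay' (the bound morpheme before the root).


The word 'replay' = 're' (prefix) + 'play' (root). The prefix is 're'.

re


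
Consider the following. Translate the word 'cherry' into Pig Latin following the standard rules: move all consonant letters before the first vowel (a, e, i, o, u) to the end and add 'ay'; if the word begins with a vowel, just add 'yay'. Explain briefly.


'cherry': move consonant cluster 'ch' to end and add 'ay': 'errychay'.

errychay


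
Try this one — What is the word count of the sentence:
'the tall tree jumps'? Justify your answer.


Split into words: the | tall | tree | jumps = 4 words.

4


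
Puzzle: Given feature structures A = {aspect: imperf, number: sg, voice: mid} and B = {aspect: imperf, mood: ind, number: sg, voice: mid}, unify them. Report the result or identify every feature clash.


Compare features:
aspect: A=imperf vs B=imperf -> unified: imperf
mood: A=_ vs B=ind -> unified: ind
number: A=sg vs B=sg -> unified: sg
voice: A=mid vs B=mid -> unified: mid
No clashes found.

Unified: {aspect: imperf, mood: ind, number: sg, voice: mid}


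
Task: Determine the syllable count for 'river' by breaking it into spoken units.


Break 'river' into syllables: riv-er -> riv | er = 2 syllables

2 syllables


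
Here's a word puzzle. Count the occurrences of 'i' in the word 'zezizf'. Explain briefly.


Letter 'i' in 'zezizf': found at position(s) 4 = 1 occurrence(s).

1


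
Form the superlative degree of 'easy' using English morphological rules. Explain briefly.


Apply superlative formation (consonant + y: change y to i, add -est): 'easy' -> 'easiest'.

easiest


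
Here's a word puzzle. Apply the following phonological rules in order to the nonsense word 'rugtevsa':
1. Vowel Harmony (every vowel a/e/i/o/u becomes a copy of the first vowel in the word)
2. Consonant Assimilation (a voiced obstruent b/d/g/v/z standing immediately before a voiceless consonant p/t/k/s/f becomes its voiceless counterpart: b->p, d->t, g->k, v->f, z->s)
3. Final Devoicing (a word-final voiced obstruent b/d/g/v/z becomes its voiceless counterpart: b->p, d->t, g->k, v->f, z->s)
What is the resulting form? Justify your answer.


Starting form: 'rugtevsa'
Rule 1: Vowel Harmony: all vowels become 'u' (matching first vowel). 'rugtevsa' -> 'rugtuvsu'
Rule 2: Consonant Assimilation: voiced obstruent before voiceless consonant becomes voiceless ('gt' -> 'kt', 'vs' -> 'fs'). 'rugtuvsu' -> 'ruktufsu'
Rule 3: Final Devoicing: the word ends in the vowel 'u', not a consonant. No change.
Final form: 'ruktufsu'

ruktufsu


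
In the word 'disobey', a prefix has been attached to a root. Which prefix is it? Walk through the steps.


The word 'disobey' = 'dis' (prefix) + 'obey' (root). The prefix is 'dis'.

dis


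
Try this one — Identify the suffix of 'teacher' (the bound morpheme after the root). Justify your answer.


The word 'teacher' = 'teach' (root) + '-er' (suffix). The suffix is '-er'.

er


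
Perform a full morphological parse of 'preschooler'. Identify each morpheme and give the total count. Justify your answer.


Step 1: Identify prefix: 'pre' (meaning: before)
Step 2: Identify root: 'school'
Step 3: Identify suffix(es): 'er'
Decomposition: pre- (prefix: before) + school (root) + -er (suffix: one who)
Total morphemes: 3

3 morphemes (pre- (prefix: before) + school (root) + -er (suffix: one who))


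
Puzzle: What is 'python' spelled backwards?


Reverse 'python' character by character: 'nohtyp'.

nohtyp


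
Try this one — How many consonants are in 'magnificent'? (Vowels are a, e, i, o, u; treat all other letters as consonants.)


Consonants in 'magnificent': m, g, n, f, c, n, t = 7 consonants.

7


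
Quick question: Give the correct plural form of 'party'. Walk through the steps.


Apply rule: Change -y to -ies (consonant + y). 'party' becomes 'parties'.

parties


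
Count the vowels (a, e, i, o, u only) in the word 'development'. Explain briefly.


Vowels in 'development': e, e, o, e = 4 vowels.

4


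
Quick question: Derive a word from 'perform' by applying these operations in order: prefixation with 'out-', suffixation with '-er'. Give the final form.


Step 1: Add prefix 'out-' to 'perform' = 'outperform'
Step 2: Add suffix '-er' to 'outperform' = 'outperformer'

outperformer


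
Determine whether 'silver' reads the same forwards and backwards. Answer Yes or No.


Forward: 'silver'
Reversed: 'revlis'
They differ.

No


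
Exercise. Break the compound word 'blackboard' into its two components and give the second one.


Split 'blackboard' into 'black' + 'board'. The second part is 'board'.

board


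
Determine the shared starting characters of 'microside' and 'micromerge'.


Compare from the start: 5 characters match: 'micro'. Mismatch at position 6: 's' vs 'm'.

micro


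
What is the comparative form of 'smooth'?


Apply comparative formation (add -er): 'smooth' -> 'smoother'.

smoother


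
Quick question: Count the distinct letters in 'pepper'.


Unique letters in 'pepper': {e, p, r} = 3 distinct letters.

3


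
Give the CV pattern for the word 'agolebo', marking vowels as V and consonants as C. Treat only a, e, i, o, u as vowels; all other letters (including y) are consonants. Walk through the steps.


Letter mapping: a = V, g = C, o = V, l = C, e = V, b = C, o = V.

VCVCVCV


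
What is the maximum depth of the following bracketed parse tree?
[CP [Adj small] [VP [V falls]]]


Count bracket nesting levels:
'[' at pos 0: depth = 1
'[' at pos 4: depth = 2
'[' at pos 16: depth = 2
'[' at pos 20: depth = 3
Maximum depth reached: 3

3


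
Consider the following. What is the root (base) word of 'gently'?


Remove suffix '-ly' from 'gently' to get root 'gentle'.

gentle


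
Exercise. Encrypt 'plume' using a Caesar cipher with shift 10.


Shift each letter by 10: p -> z, l -> v, u -> e, m -> w, e -> o. Result: 'zvewo'.

zvewo


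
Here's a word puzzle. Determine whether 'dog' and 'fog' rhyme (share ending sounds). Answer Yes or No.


Rime (stressed vowel + following sounds) of 'dog': -og = /ɒg/
Rime of 'fog': -og = /ɒg/
/ɒg/ and /ɒg/ are the same ending sound, so the words rhyme.

Yes


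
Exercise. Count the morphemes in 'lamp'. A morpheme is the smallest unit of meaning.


Decomposition: lamp (free morpheme) = 1 morpheme(s)

1 morphemes


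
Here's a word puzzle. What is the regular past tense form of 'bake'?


Apply rule: Add -d (word ends in -e). 'bake' becomes 'baked'.

baked


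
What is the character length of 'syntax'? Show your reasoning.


Spell out 'syntax' and number each letter: s(1), y(2), n(3), t(4), a(5), x(6). Total: 6 letters.

6


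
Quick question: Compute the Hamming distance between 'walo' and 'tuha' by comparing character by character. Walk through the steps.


Alignment:
Position 1: 'w' vs 't' = DIFFER
Position 2: 'a' vs 'u' = DIFFER
Position 3: 'l' vs 'h' = DIFFER
Position 4: 'o' vs 'a' = DIFFER
Total differences: 4

4


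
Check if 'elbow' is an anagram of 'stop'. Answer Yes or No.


Sorted letters of 'elbow': 'below'
Sorted letters of 'stop': 'opst'
They do not match.

No


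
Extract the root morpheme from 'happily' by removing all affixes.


Remove suffix '-ly' from 'happily' to get root 'happy'.

happy


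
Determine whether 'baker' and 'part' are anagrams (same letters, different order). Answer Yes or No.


Sorted letters of 'baker': 'abekr'
Sorted letters of 'part': 'aprt'
They do not match.

No


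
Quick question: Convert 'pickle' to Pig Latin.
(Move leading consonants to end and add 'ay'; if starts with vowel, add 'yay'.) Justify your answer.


'pickle': move consonant cluster 'p' to end and add 'ay': 'icklepay'.

icklepay


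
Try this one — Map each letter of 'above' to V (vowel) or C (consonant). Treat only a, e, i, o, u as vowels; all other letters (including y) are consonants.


Letter mapping: a = V, b = C, o = V, v = C, e = V.

VCVCV


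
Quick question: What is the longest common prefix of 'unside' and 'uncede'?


Compare from the start: 2 characters match: 'un'. Mismatch at position 3: 's' vs 'c'.

un


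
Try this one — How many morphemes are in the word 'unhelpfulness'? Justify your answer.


Decomposition: un- (prefix) + help (root) + -ful (suffix) + -ness (suffix) = 4 morpheme(s)

4 morphemes


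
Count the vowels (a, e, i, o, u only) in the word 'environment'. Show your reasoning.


Vowels in 'environment': e, i, o, e = 4 vowels.

4


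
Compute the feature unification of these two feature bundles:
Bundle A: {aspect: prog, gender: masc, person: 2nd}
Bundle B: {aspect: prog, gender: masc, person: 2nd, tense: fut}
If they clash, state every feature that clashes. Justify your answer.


Compare features:
aspect: A=prog vs B=prog -> unified: prog
gender: A=masc vs B=masc -> unified: masc
person: A=2nd vs B=2nd -> unified: 2nd
tense: A=_ vs B=fut -> unified: fut
No clashes found.

Unified: {aspect: prog, gender: masc, person: 2nd, tense: fut}


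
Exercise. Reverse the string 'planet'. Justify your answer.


Reverse 'planet' character by character: 'tenalp'.

tenalp


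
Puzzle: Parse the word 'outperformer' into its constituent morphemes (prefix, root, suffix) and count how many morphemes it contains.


Step 1: Identify prefix: 'out' (meaning: surpass)
Step 2: Identify root: 'perform'
Step 3: Identify suffix(es): 'er'
Decomposition: out- (prefix: surpass) + perform (root) + -er (suffix: one who)
Total morphemes: 3

3 morphemes (out- (prefix: surpass) + perform (root) + -er (suffix: one who))


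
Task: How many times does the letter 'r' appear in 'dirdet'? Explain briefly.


Letter 'r' in 'dirdet': found at position(s) 3 = 1 occurrence(s).

1


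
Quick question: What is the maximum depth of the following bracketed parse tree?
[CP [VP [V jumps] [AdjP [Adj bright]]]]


Count bracket nesting levels:
'[' at pos 0: depth = 1
'[' at pos 4: depth = 2
'[' at pos 8: depth = 3
'[' at pos 18: depth = 3
'[' at pos 24: depth = 4
Maximum depth reached: 4

4


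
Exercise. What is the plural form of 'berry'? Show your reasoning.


Apply rule: Change -y to -ies (consonant + y). 'berry' becomes 'berries'.

berries


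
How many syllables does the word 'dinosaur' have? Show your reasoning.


Break 'dinosaur' into syllables: di-no-saur -> di | no | saur = 3 syllables

3 syllables


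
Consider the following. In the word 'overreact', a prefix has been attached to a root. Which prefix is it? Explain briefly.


The word 'overreact' = 'over' (prefix) + 'react' (root). The prefix is 'over'.

over


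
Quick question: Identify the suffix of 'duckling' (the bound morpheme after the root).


The word 'duckling' = 'duck' (root) + '-ling' (suffix). The suffix is '-ling'.

ling


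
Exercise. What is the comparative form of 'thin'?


Apply comparative formation (double final consonant, add -er): 'thin' -> 'thinner'.

thinner
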